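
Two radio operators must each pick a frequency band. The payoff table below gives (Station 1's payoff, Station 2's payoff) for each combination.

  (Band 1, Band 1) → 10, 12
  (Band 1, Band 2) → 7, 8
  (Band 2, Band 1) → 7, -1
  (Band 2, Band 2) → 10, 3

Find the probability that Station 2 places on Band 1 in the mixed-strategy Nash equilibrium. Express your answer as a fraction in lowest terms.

Station 2's mix q on Band 1 must make Station 1 indifferent between Band 1 and Band 2.
Station 1's payoff from Band 1: 10q + 7(1−q). From Band 2: 7q + 10(1−q).
Set equal: 3q = 3(1−q) → q = 3/6 = 1/2.

1/2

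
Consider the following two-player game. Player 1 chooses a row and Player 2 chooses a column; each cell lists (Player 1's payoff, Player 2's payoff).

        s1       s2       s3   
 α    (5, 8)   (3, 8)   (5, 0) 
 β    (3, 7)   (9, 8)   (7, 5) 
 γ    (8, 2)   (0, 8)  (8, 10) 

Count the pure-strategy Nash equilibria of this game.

2

(β, s2): Player 1 gets 9 (best alternative 3); Player 2 gets 8 (best alternative 7). Neither deviates — NE.
(γ, s3): Player 1 gets 8 (best alternative 7); Player 2 gets 10 (best alternative 8). Neither deviates — NE.
(α, s1) is not a NE: Player 1 would switch to γ (8 > 5).
No other cell survives both best-response checks, so there are 2 pure NE.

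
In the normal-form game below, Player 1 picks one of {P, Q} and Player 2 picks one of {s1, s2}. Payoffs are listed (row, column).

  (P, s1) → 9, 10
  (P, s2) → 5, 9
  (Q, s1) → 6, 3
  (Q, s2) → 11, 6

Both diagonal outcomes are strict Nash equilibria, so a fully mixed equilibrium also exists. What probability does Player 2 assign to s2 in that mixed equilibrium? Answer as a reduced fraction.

Player 2's mix q on s1 must make Player 1 indifferent between P and Q.
Player 1's payoff from P: 9q + 5(1−q). From Q: 6q + 11(1−q).
Set equal: 3q = 6(1−q) → q = 6/9 = 2/3.
Probability on s2 is 1 − 2/3 = 1/3.

1/3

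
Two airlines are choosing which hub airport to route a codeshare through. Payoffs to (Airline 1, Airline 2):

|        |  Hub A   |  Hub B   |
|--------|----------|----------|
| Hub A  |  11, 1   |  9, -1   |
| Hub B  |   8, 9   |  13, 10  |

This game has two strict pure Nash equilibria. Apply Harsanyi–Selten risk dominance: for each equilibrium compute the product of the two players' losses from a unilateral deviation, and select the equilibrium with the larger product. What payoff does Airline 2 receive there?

At both Hub A: Airline 1 loses 11 − 8 = 3 by deviating; Airline 2 loses 1 − (-1) = 2. Product = 3·2 = 6.
At both Hub B: Airline 1 loses 13 − 9 = 4 by deviating; Airline 2 loses 10 − 9 = 1. Product = 4·1 = 4.
6 > 4, so both Hub A is risk-dominant. Airline 2's payoff there is 1.

1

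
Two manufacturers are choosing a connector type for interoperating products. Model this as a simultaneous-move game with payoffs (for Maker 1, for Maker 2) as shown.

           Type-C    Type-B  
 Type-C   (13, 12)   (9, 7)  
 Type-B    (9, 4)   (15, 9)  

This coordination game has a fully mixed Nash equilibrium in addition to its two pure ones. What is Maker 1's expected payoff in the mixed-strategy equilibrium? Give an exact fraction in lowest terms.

57/5

Maker 2 mixes with probability q on Type-C, chosen so Maker 1 is indifferent: 13q + 9(1−q) = 9q + 15(1−q) gives q = 3/5.
Maker 1's expected payoff (from either row, since indifferent) is 13·3/5 + 9·2/5 = 57/5.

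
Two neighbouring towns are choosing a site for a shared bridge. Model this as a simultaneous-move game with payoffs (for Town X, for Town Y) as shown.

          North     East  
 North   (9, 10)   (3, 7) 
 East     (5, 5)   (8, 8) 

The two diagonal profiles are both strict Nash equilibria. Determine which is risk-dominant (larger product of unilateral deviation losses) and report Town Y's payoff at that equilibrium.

At both North: Town X loses 9 − 5 = 4 by deviating; Town Y loses 10 − 7 = 3. Product = 4·3 = 12.
At both East: Town X loses 8 − 3 = 5 by deviating; Town Y loses 8 − 5 = 3. Product = 5·3 = 15.
15 > 12, so both East is risk-dominant. Town Y's payoff there is 8.

8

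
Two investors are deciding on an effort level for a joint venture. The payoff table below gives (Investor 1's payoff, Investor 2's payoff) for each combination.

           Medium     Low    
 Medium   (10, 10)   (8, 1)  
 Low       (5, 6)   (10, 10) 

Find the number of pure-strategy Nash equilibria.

2

Both Medium: Investor 1 gets 10 (best alternative 5); Investor 2 gets 10 (best alternative 1). Neither deviates — NE.
Both Low: Investor 1 gets 10 (best alternative 8); Investor 2 gets 10 (best alternative 6). Neither deviates — NE.
(Low, Medium) is not a NE: Investor 1 would switch to Medium (10 > 5).
No other cell survives both best-response checks, so there are 2 pure NE.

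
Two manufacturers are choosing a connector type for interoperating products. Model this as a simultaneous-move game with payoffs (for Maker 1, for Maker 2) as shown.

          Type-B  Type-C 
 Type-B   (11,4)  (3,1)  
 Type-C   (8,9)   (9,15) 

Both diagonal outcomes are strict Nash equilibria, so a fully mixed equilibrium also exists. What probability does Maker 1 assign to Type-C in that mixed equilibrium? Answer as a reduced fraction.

Maker 1's mix p on Type-B must make Maker 2 indifferent between Type-B and Type-C.
Maker 2's payoff from Type-B: 4p + 9(1−p). From Type-C: 1p + 15(1−p).
Set equal: 3p = 6(1−p) → p = 6/9 = 2/3.
Probability on Type-C is 1 − 2/3 = 1/3.

1/3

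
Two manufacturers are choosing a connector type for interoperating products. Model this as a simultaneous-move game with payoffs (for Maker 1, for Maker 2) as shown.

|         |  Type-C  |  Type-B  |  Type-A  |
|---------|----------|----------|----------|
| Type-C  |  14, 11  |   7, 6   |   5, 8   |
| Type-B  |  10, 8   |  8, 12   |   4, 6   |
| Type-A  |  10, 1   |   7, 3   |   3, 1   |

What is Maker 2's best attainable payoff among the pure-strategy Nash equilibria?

Both Type-C is a pure NE (Maker 1: 14 ≥ 10; Maker 2: 11 ≥ 8). Maker 2 gets 11.
Both Type-B is a pure NE (Maker 1: 8 ≥ 7; Maker 2: 12 ≥ 8). Maker 2 gets 12.
Every other cell has a profitable deviation for at least one player. Highest of {11, 12} is 12.

12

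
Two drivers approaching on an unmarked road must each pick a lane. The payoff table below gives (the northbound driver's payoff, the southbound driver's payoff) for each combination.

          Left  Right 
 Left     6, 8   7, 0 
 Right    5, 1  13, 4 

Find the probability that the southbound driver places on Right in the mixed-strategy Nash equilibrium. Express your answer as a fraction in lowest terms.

1/7

The southbound driver's mix q on Left must make the northbound driver indifferent between Left and Right.
The northbound driver's payoff from Left: 6q + 7(1−q). From Right: 5q + 13(1−q).
Set equal: 1q = 6(1−q) → q = 6/7.
Probability on Right is 1 − 6/7 = 1/7.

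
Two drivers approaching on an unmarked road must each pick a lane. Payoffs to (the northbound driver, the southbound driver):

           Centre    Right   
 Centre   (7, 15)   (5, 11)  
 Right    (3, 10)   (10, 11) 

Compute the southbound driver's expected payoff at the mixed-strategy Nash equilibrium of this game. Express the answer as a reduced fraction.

The northbound driver mixes with probability p on Centre, chosen so the southbound driver is indifferent: 15p + 10(1−p) = 11p + 11(1−p) gives p = 1/5.
The southbound driver's expected payoff is 15·1/5 + 10·4/5 = 11.

11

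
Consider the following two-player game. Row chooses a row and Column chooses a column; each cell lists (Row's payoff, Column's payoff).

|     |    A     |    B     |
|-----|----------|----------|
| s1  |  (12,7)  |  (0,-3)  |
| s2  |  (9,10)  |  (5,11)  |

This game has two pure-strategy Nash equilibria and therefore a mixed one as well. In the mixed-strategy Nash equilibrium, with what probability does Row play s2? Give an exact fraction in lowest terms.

10/11

Row's mix p on s1 must make Column indifferent between A and B.
Column's payoff from A: 7p + 10(1−p). From B: (-3)p + 11(1−p).
Set equal: 10p = 1(1−p) → p = 1/11.
Probability on s2 is 1 − 1/11 = 10/11.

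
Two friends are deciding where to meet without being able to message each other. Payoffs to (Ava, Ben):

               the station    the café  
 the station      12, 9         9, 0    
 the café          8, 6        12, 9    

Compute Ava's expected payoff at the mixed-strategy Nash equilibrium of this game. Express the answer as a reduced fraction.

72/7

Ben mixes with probability q on the station, chosen so Ava is indifferent: 12q + 9(1−q) = 8q + 12(1−q) gives q = 3/7.
Ava's expected payoff (from either row, since indifferent) is 12·3/7 + 9·4/7 = 72/7.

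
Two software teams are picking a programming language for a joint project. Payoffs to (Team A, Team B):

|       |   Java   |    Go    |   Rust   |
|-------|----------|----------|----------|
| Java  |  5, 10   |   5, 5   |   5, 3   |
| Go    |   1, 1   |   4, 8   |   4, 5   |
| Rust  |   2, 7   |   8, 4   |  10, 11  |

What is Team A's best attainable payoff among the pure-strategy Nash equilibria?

10

Both Java is a pure NE (Team A: 5 ≥ 2; Team B: 10 ≥ 5). Team A gets 5.
Both Rust is a pure NE (Team A: 10 ≥ 5; Team B: 11 ≥ 7). Team A gets 10.
Every other cell has a profitable deviation for at least one player. Highest of {5, 10} is 10.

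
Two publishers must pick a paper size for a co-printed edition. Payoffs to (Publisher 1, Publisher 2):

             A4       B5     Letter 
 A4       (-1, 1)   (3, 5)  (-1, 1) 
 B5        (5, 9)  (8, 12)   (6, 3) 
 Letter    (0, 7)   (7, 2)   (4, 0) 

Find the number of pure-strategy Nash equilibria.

1

Both B5: Publisher 1 gets 8 (best alternative 7); Publisher 2 gets 12 (best alternative 9). Neither deviates — NE.
Both A4 is not a NE: Publisher 1 would switch to B5 (5 > -1).
No other cell survives both best-response checks, so there is 1 pure NE.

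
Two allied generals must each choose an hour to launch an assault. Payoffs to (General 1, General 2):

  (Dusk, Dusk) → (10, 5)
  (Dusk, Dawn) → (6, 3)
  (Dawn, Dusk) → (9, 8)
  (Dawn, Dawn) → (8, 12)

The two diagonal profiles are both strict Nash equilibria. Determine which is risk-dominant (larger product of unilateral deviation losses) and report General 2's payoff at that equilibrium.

At both Dusk: General 1 loses 10 − 9 = 1 by deviating; General 2 loses 5 − 3 = 2. Product = 1·2 = 2.
At both Dawn: General 1 loses 8 − 6 = 2 by deviating; General 2 loses 12 − 8 = 4. Product = 2·4 = 8.
8 > 2, so both Dawn is risk-dominant. General 2's payoff there is 12.

12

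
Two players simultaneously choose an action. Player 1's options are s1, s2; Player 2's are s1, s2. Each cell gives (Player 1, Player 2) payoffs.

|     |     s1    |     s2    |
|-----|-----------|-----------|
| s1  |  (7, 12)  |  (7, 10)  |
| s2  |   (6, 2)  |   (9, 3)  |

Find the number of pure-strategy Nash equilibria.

Both s1: Player 1 gets 7 (best alternative 6); Player 2 gets 12 (best alternative 10). Neither deviates — NE.
Both s2: Player 1 gets 9 (best alternative 7); Player 2 gets 3 (best alternative 2). Neither deviates — NE.
(s1, s2) is not a NE: Player 1 would switch to s2 (9 > 7).
No other cell survives both best-response checks, so there are 2 pure NE.

2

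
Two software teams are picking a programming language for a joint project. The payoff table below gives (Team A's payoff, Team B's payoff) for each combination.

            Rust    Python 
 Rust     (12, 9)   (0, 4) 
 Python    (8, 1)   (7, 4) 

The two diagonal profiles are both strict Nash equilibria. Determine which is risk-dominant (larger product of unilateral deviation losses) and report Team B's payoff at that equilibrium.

At both Rust: Team A loses 12 − 8 = 4 by deviating; Team B loses 9 − 4 = 5. Product = 4·5 = 20.
At both Python: Team A loses 7 − 0 = 7 by deviating; Team B loses 4 − 1 = 3. Product = 7·3 = 21.
21 > 20, so both Python is risk-dominant. Team B's payoff there is 4.

4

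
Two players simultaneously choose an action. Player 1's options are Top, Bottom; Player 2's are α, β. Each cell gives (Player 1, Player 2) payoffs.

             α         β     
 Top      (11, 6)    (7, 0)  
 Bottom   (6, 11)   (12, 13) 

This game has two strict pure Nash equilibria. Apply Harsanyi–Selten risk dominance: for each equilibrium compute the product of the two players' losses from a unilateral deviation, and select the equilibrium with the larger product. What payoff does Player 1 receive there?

11

At (Top, α): Player 1 loses 11 − 6 = 5 by deviating; Player 2 loses 6 − 0 = 6. Product = 5·6 = 30.
At (Bottom, β): Player 1 loses 12 − 7 = 5 by deviating; Player 2 loses 13 − 11 = 2. Product = 5·2 = 10.
30 > 10, so (Top, α) is risk-dominant. Player 1's payoff there is 11.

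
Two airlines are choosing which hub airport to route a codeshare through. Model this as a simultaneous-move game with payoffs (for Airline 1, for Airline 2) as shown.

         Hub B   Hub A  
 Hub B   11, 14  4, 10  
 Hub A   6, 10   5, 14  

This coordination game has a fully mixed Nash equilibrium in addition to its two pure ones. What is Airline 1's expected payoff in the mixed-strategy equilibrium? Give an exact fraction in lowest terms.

31/6

Airline 2 mixes with probability q on Hub B, chosen so Airline 1 is indifferent: 11q + 4(1−q) = 6q + 5(1−q) gives q = 1/6.
Airline 1's expected payoff (from either row, since indifferent) is 11·1/6 + 4·5/6 = 31/6.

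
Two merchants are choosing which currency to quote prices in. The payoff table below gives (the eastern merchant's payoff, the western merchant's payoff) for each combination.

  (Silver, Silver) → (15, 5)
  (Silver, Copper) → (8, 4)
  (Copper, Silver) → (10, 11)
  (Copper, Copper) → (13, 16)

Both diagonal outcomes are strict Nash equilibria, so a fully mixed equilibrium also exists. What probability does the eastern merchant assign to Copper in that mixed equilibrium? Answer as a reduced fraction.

1/6

The eastern merchant's mix p on Silver must make the western merchant indifferent between Silver and Copper.
The western merchant's payoff from Silver: 5p + 11(1−p). From Copper: 4p + 16(1−p).
Set equal: 1p = 5(1−p) → p = 5/6.
Probability on Copper is 1 − 5/6 = 1/6.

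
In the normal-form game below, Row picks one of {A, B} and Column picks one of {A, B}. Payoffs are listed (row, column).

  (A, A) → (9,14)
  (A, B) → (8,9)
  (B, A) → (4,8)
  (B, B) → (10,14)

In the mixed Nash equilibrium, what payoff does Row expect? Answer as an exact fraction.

Column mixes with probability q on A, chosen so Row is indifferent: 9q + 8(1−q) = 4q + 10(1−q) gives q = 2/7.
Row's expected payoff (from either row, since indifferent) is 9·2/7 + 8·5/7 = 58/7.

58/7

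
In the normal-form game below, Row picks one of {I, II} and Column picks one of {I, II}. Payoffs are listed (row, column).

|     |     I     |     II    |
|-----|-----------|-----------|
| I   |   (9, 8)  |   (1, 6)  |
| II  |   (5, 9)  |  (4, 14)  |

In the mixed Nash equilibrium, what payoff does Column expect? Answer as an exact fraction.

Row mixes with probability p on I, chosen so Column is indifferent: 8p + 9(1−p) = 6p + 14(1−p) gives p = 5/7.
Column's expected payoff is 8·5/7 + 9·2/7 = 58/7.

58/7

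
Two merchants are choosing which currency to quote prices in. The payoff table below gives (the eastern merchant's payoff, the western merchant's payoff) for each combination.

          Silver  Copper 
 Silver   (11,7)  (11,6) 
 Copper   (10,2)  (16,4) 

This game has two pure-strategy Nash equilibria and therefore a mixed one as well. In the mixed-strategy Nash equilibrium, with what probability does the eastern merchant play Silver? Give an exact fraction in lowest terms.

2/3

The eastern merchant's mix p on Silver must make the western merchant indifferent between Silver and Copper.
The western merchant's payoff from Silver: 7p + 2(1−p). From Copper: 6p + 4(1−p).
Set equal: 1p = 2(1−p) → p = 2/3.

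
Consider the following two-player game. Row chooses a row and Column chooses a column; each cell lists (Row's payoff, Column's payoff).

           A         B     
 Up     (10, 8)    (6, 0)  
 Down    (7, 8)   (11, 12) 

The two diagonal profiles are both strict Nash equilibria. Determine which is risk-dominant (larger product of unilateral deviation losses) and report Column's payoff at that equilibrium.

8

At (Up, A): Row loses 10 − 7 = 3 by deviating; Column loses 8 − 0 = 8. Product = 3·8 = 24.
At (Down, B): Row loses 11 − 6 = 5 by deviating; Column loses 12 − 8 = 4. Product = 5·4 = 20.
24 > 20, so (Up, A) is risk-dominant. Column's payoff there is 8.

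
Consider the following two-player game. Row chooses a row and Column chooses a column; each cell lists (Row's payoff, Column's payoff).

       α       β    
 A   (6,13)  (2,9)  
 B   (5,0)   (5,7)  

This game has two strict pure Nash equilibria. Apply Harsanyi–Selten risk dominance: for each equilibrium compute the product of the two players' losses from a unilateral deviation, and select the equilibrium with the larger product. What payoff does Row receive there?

At (A, α): Row loses 6 − 5 = 1 by deviating; Column loses 13 − 9 = 4. Product = 1·4 = 4.
At (B, β): Row loses 5 − 2 = 3 by deviating; Column loses 7 − 0 = 7. Product = 3·7 = 21.
21 > 4, so (B, β) is risk-dominant. Row's payoff there is 5.

5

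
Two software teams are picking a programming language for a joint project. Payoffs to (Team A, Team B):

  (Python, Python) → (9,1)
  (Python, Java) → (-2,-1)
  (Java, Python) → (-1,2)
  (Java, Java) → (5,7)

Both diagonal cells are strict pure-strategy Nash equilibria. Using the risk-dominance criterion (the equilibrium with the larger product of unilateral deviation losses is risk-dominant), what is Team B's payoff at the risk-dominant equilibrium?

At both Python: Team A loses 9 − (-1) = 10 by deviating; Team B loses 1 − (-1) = 2. Product = 10·2 = 20.
At both Java: Team A loses 5 − (-2) = 7 by deviating; Team B loses 7 − 2 = 5. Product = 7·5 = 35.
35 > 20, so both Java is risk-dominant. Team B's payoff there is 7.

7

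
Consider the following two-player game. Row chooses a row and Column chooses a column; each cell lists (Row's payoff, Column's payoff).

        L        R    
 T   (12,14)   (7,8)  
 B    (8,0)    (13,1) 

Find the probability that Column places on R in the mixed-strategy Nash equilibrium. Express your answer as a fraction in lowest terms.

Column's mix q on L must make Row indifferent between T and B.
Row's payoff from T: 12q + 7(1−q). From B: 8q + 13(1−q).
Set equal: 4q = 6(1−q) → q = 6/10 = 3/5.
Probability on R is 1 − 3/5 = 2/5.

2/5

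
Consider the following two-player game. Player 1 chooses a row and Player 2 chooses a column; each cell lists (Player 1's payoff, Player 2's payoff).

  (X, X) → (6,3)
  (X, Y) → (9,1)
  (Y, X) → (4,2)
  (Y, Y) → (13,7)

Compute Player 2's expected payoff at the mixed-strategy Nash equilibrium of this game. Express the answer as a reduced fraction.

19/7

Player 1 mixes with probability p on X, chosen so Player 2 is indifferent: 3p + 2(1−p) = 1p + 7(1−p) gives p = 5/7.
Player 2's expected payoff is 3·5/7 + 2·2/7 = 19/7.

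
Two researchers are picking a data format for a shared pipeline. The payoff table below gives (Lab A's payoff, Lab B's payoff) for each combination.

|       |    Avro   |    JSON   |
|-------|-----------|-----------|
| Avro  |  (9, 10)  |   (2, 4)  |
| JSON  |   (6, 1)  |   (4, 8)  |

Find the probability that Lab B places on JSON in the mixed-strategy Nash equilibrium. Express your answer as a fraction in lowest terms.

3/5

Lab B's mix q on Avro must make Lab A indifferent between Avro and JSON.
Lab A's payoff from Avro: 9q + 2(1−q). From JSON: 6q + 4(1−q).
Set equal: 3q = 2(1−q) → q = 2/5.
Probability on JSON is 1 − 2/5 = 3/5.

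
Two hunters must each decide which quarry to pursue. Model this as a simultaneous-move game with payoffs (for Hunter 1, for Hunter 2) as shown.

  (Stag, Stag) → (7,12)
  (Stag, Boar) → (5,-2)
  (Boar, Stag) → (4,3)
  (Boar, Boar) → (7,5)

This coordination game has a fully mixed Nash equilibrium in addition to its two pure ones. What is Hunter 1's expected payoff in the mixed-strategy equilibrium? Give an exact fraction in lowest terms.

29/5

Hunter 2 mixes with probability q on Stag, chosen so Hunter 1 is indifferent: 7q + 5(1−q) = 4q + 7(1−q) gives q = 2/5.
Hunter 1's expected payoff (from either row, since indifferent) is 7·2/5 + 5·3/5 = 29/5.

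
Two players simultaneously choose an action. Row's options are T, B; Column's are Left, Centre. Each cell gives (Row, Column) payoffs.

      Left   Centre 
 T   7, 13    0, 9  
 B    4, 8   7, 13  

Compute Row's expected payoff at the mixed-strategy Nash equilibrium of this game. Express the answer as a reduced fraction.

49/10

Column mixes with probability q on Left, chosen so Row is indifferent: 7q + 0(1−q) = 4q + 7(1−q) gives q = 7/10.
Row's expected payoff (from either row, since indifferent) is 7·7/10 + 0·3/10 = 49/10.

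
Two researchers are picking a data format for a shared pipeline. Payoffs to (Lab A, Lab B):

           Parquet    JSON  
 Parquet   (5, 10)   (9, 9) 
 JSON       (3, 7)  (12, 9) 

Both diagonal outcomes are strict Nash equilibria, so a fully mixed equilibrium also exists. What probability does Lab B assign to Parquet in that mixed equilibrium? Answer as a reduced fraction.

Lab B's mix q on Parquet must make Lab A indifferent between Parquet and JSON.
Lab A's payoff from Parquet: 5q + 9(1−q). From JSON: 3q + 12(1−q).
Set equal: 2q = 3(1−q) → q = 3/5.

3/5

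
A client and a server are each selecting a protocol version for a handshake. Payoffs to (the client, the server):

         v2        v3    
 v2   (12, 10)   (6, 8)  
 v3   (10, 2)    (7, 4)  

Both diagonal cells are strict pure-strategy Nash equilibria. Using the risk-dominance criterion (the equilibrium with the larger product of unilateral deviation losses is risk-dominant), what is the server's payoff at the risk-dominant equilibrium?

At both v2: the client loses 12 − 10 = 2 by deviating; the server loses 10 − 8 = 2. Product = 2·2 = 4.
At both v3: the client loses 7 − 6 = 1 by deviating; the server loses 4 − 2 = 2. Product = 1·2 = 2.
4 > 2, so both v2 is risk-dominant. The server's payoff there is 10.

10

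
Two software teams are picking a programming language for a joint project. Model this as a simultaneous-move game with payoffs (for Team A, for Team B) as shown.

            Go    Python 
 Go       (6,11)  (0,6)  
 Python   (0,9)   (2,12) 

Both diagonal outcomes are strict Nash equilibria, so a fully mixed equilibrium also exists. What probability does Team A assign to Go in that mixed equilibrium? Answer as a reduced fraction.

Team A's mix p on Go must make Team B indifferent between Go and Python.
Team B's payoff from Go: 11p + 9(1−p). From Python: 6p + 12(1−p).
Set equal: 5p = 3(1−p) → p = 3/8.

3/8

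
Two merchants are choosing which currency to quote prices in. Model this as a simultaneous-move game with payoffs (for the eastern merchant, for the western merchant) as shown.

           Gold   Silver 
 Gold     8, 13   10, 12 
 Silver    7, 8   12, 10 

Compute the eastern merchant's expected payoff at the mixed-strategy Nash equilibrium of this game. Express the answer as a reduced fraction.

26/3

The western merchant mixes with probability q on Gold, chosen so the eastern merchant is indifferent: 8q + 10(1−q) = 7q + 12(1−q) gives q = 2/3.
The eastern merchant's expected payoff (from either row, since indifferent) is 8·2/3 + 10·1/3 = 26/3.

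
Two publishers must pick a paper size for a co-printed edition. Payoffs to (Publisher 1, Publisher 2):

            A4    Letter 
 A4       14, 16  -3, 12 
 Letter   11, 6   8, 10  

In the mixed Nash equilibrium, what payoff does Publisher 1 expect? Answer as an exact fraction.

Publisher 2 mixes with probability q on A4, chosen so Publisher 1 is indifferent: 14q + (-3)(1−q) = 11q + 8(1−q) gives q = 11/14.
Publisher 1's expected payoff (from either row, since indifferent) is 14·11/14 + (-3)·3/14 = 145/14.

145/14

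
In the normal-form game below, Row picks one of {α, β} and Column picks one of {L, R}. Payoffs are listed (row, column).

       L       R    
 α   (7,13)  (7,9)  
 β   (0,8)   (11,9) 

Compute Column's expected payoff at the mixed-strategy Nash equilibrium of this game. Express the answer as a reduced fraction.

Row mixes with probability p on α, chosen so Column is indifferent: 13p + 8(1−p) = 9p + 9(1−p) gives p = 1/5.
Column's expected payoff is 13·1/5 + 8·4/5 = 9.

9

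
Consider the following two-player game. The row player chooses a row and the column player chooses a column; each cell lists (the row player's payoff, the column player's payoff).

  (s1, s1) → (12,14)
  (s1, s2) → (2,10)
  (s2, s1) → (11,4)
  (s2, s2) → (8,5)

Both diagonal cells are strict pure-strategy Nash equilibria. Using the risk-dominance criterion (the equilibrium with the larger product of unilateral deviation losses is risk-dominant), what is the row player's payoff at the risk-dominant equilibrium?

At both s1: the row player loses 12 − 11 = 1 by deviating; the column player loses 14 − 10 = 4. Product = 1·4 = 4.
At both s2: the row player loses 8 − 2 = 6 by deviating; the column player loses 5 − 4 = 1. Product = 6·1 = 6.
6 > 4, so both s2 is risk-dominant. The row player's payoff there is 8.

8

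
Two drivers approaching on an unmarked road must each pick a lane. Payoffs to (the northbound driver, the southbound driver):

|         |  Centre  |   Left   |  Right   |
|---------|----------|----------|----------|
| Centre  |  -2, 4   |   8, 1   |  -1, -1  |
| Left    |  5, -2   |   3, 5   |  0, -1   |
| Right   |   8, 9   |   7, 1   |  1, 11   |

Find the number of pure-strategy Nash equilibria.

1

Both Right: the northbound driver gets 1 (best alternative 0); the southbound driver gets 11 (best alternative 9). Neither deviates — NE.
Both Centre is not a NE: the northbound driver would switch to Right (8 > -2).
No other cell survives both best-response checks, so there is 1 pure NE.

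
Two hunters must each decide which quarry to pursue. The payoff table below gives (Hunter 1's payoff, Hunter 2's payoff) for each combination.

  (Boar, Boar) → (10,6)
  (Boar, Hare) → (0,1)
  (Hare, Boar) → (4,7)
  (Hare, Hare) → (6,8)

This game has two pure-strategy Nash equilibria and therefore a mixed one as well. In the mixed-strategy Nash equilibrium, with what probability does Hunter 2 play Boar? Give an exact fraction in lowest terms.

Hunter 2's mix q on Boar must make Hunter 1 indifferent between Boar and Hare.
Hunter 1's payoff from Boar: 10q + 0(1−q). From Hare: 4q + 6(1−q).
Set equal: 6q = 6(1−q) → q = 6/12 = 1/2.

1/2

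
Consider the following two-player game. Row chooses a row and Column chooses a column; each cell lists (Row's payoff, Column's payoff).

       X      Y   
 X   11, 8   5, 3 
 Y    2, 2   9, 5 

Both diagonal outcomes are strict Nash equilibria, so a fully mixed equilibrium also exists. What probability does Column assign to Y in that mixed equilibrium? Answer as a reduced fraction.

9/13

Column's mix q on X must make Row indifferent between X and Y.
Row's payoff from X: 11q + 5(1−q). From Y: 2q + 9(1−q).
Set equal: 9q = 4(1−q) → q = 4/13.
Probability on Y is 1 − 4/13 = 9/13.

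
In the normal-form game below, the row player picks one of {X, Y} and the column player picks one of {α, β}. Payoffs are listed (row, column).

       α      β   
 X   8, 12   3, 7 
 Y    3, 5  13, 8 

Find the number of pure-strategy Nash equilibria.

(X, α): the row player gets 8 (best alternative 3); the column player gets 12 (best alternative 7). Neither deviates — NE.
(Y, β): the row player gets 13 (best alternative 3); the column player gets 8 (best alternative 5). Neither deviates — NE.
(X, β) is not a NE: the row player would switch to Y (13 > 3).
No other cell survives both best-response checks, so there are 2 pure NE.

2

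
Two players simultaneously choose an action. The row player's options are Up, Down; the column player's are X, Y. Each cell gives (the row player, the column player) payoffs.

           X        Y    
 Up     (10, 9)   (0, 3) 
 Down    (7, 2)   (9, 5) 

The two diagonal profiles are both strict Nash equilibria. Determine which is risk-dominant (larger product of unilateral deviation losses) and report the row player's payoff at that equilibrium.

At (Up, X): the row player loses 10 − 7 = 3 by deviating; the column player loses 9 − 3 = 6. Product = 3·6 = 18.
At (Down, Y): the row player loses 9 − 0 = 9 by deviating; the column player loses 5 − 2 = 3. Product = 9·3 = 27.
27 > 18, so (Down, Y) is risk-dominant. The row player's payoff there is 9.

9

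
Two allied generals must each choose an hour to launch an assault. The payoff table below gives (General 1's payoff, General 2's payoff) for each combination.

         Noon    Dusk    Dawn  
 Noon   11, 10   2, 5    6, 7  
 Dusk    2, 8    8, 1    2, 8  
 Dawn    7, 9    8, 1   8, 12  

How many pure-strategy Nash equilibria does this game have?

Both Noon: General 1 gets 11 (best alternative 7); General 2 gets 10 (best alternative 7). Neither deviates — NE.
Both Dawn: General 1 gets 8 (best alternative 6); General 2 gets 12 (best alternative 9). Neither deviates — NE.
Both Dusk is not a NE: General 2 would switch to Noon (8 > 1).
No other cell survives both best-response checks, so there are 2 pure NE.

2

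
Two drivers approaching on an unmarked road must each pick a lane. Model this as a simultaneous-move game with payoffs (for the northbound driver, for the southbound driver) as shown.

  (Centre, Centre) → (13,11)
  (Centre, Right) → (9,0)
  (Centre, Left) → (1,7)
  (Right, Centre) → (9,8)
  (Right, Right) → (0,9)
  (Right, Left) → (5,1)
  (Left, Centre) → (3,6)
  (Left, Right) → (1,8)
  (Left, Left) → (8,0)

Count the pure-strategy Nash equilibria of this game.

Both Centre: the northbound driver gets 13 (best alternative 9); the southbound driver gets 11 (best alternative 7). Neither deviates — NE.
Both Right is not a NE: the northbound driver would switch to Centre (9 > 0).
No other cell survives both best-response checks, so there is 1 pure NE.

1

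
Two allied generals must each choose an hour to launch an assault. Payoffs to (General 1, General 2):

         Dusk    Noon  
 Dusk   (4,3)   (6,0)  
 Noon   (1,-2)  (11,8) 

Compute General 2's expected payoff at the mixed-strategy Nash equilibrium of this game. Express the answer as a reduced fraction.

General 1 mixes with probability p on Dusk, chosen so General 2 is indifferent: 3p + (-2)(1−p) = 0p + 8(1−p) gives p = 10/13.
General 2's expected payoff is 3·10/13 + (-2)·3/13 = 24/13.

24/13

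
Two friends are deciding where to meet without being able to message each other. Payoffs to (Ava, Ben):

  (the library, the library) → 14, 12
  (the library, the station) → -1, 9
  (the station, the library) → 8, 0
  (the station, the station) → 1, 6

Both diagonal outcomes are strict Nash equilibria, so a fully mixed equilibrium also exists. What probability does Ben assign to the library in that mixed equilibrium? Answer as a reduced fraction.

Ben's mix q on the library must make Ava indifferent between the library and the station.
Ava's payoff from the library: 14q + (-1)(1−q). From the station: 8q + 1(1−q).
Set equal: 6q = 2(1−q) → q = 2/8 = 1/4.

1/4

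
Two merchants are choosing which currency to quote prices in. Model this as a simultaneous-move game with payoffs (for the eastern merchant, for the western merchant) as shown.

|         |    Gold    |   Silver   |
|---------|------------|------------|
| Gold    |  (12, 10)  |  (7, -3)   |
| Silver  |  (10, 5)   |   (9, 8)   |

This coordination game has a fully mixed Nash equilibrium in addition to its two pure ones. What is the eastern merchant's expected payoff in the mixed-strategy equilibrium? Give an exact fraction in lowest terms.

19/2

The western merchant mixes with probability q on Gold, chosen so the eastern merchant is indifferent: 12q + 7(1−q) = 10q + 9(1−q) gives q = 1/2.
The eastern merchant's expected payoff (from either row, since indifferent) is 12·1/2 + 7·1/2 = 19/2.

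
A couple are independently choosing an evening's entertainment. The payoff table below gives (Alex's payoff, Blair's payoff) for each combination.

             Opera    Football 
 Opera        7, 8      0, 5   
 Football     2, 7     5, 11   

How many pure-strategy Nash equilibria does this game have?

Both Opera: Alex gets 7 (best alternative 2); Blair gets 8 (best alternative 5). Neither deviates — NE.
Both Football: Alex gets 5 (best alternative 0); Blair gets 11 (best alternative 7). Neither deviates — NE.
(Football, Opera) is not a NE: Alex would switch to Opera (7 > 2).
No other cell survives both best-response checks, so there are 2 pure NE.

2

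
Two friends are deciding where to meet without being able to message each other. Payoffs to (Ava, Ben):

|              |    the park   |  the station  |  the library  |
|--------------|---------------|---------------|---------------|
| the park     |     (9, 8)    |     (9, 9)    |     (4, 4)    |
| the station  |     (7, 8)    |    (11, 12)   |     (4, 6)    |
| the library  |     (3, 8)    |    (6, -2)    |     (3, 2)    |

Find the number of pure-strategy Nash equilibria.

1

Both the station: Ava gets 11 (best alternative 9); Ben gets 12 (best alternative 8). Neither deviates — NE.
Both the park is not a NE: Ben would switch to the station (9 > 8).
No other cell survives both best-response checks, so there is 1 pure NE.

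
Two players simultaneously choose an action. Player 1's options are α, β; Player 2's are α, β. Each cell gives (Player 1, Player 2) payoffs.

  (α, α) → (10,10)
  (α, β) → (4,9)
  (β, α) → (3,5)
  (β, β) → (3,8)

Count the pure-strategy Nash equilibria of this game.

1

Both α: Player 1 gets 10 (best alternative 3); Player 2 gets 10 (best alternative 9). Neither deviates — NE.
Both β is not a NE: Player 1 would switch to α (4 > 3).
No other cell survives both best-response checks, so there is 1 pure NE.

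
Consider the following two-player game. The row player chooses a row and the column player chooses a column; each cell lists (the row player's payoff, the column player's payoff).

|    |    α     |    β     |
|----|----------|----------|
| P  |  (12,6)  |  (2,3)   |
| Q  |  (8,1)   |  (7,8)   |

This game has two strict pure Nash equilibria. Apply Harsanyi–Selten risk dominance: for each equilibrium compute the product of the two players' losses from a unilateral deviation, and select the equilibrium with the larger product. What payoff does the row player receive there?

7

At (P, α): the row player loses 12 − 8 = 4 by deviating; the column player loses 6 − 3 = 3. Product = 4·3 = 12.
At (Q, β): the row player loses 7 − 2 = 5 by deviating; the column player loses 8 − 1 = 7. Product = 5·7 = 35.
35 > 12, so (Q, β) is risk-dominant. The row player's payoff there is 7.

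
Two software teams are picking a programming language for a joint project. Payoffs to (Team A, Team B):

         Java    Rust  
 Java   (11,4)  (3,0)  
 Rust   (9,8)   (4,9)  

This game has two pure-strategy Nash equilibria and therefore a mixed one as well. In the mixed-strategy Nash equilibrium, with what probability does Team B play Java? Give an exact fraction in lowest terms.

Team B's mix q on Java must make Team A indifferent between Java and Rust.
Team A's payoff from Java: 11q + 3(1−q). From Rust: 9q + 4(1−q).
Set equal: 2q = 1(1−q) → q = 1/3.

1/3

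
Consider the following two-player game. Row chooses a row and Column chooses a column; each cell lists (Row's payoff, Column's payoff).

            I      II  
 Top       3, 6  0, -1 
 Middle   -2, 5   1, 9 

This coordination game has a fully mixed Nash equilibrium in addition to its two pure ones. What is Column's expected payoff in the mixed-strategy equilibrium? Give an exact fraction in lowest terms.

Row mixes with probability p on Top, chosen so Column is indifferent: 6p + 5(1−p) = (-1)p + 9(1−p) gives p = 4/11.
Column's expected payoff is 6·4/11 + 5·7/11 = 59/11.

59/11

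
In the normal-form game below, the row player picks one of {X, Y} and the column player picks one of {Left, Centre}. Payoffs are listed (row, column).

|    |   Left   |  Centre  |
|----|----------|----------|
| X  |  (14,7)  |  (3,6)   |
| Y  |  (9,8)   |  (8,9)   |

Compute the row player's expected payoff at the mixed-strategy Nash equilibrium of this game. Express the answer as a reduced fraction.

17/2

The column player mixes with probability q on Left, chosen so the row player is indifferent: 14q + 3(1−q) = 9q + 8(1−q) gives q = 1/2.
The row player's expected payoff (from either row, since indifferent) is 14·1/2 + 3·1/2 = 17/2.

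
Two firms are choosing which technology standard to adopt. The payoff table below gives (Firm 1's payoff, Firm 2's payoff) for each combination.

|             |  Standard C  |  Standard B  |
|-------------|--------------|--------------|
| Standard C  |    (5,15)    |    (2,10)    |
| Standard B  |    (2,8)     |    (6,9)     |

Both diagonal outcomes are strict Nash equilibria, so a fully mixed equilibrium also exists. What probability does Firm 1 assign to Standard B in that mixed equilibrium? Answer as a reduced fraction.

Firm 1's mix p on Standard C must make Firm 2 indifferent between Standard C and Standard B.
Firm 2's payoff from Standard C: 15p + 8(1−p). From Standard B: 10p + 9(1−p).
Set equal: 5p = 1(1−p) → p = 1/6.
Probability on Standard B is 1 − 1/6 = 5/6.

5/6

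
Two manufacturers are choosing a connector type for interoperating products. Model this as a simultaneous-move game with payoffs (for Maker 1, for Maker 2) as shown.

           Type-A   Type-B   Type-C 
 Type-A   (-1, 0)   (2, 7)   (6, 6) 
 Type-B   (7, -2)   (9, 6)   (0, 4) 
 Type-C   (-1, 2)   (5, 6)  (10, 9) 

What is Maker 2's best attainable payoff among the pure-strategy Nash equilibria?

9

Both Type-B is a pure NE (Maker 1: 9 ≥ 5; Maker 2: 6 ≥ 4). Maker 2 gets 6.
Both Type-C is a pure NE (Maker 1: 10 ≥ 6; Maker 2: 9 ≥ 6). Maker 2 gets 9.
Every other cell has a profitable deviation for at least one player. Highest of {6, 9} is 9.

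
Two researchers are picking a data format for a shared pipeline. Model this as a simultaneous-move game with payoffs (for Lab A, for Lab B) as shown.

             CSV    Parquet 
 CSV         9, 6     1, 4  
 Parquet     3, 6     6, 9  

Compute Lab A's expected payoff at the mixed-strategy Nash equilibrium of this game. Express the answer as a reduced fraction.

51/11

Lab B mixes with probability q on CSV, chosen so Lab A is indifferent: 9q + 1(1−q) = 3q + 6(1−q) gives q = 5/11.
Lab A's expected payoff (from either row, since indifferent) is 9·5/11 + 1·6/11 = 51/11.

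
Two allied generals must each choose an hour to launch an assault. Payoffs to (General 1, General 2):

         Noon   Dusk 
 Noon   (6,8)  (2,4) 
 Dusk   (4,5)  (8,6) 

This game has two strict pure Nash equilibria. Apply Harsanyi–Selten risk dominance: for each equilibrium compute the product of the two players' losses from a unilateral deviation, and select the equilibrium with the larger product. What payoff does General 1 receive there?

At both Noon: General 1 loses 6 − 4 = 2 by deviating; General 2 loses 8 − 4 = 4. Product = 2·4 = 8.
At both Dusk: General 1 loses 8 − 2 = 6 by deviating; General 2 loses 6 − 5 = 1. Product = 6·1 = 6.
8 > 6, so both Noon is risk-dominant. General 1's payoff there is 6.

6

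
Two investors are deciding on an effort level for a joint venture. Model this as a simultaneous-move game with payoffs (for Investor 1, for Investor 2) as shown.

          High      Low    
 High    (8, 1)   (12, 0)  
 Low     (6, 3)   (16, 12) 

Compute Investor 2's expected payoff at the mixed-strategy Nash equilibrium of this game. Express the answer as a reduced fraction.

Investor 1 mixes with probability p on High, chosen so Investor 2 is indifferent: 1p + 3(1−p) = 0p + 12(1−p) gives p = 9/10.
Investor 2's expected payoff is 1·9/10 + 3·1/10 = 6/5.

6/5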